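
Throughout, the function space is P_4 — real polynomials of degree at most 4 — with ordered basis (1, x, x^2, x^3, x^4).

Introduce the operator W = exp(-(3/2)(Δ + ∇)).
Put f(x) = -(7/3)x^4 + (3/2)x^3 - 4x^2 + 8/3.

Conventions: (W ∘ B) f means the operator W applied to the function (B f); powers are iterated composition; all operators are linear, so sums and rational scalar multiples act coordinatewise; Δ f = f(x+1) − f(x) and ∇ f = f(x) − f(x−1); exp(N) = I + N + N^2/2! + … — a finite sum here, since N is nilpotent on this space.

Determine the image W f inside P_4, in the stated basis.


the image equals g(x) = -(7/3)x^4 + (59/2)x^3 - (287/2)x^2 + (689/2)x - 1054/3

order-1 term: 28x^3 - (27/2)x^2 + 52x - 9/2
order-2 term: -126x^2 + (81/2)x - 120
order-3 term: 252x - 81/2
order-4 term: -189
the series for exp(-(3/2)(Δ + ∇)) f terminates at order 4
exp(-(3/2)(Δ + ∇)) f = -(7/3)x^4 + (59/2)x^3 - (287/2)x^2 + (689/2)x - 1054/3


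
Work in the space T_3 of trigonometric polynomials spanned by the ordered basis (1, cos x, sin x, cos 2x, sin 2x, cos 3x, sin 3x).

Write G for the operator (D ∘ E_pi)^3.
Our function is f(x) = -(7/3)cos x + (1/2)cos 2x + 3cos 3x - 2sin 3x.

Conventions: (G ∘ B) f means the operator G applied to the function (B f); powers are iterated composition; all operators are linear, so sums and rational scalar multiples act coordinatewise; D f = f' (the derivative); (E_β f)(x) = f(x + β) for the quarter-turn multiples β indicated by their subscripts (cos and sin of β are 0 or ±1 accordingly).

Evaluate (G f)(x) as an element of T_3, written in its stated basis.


E_pi f = (7/3)cos x + (1/2)cos 2x - 3cos 3x + 2sin 3x
D E_pi f = -(7/3)sin x - sin 2x + 6cos 3x + 9sin 3x
E_pi (D ∘ E_pi) f = (7/3)sin x - sin 2x - 6cos 3x - 9sin 3x
D E_pi (D ∘ E_pi) f = (7/3)cos x - 2cos 2x - 27cos 3x + 18sin 3x
E_pi (D ∘ E_pi) (D ∘ E_pi) f = -(7/3)cos x - 2cos 2x + 27cos 3x - 18sin 3x
D E_pi (D ∘ E_pi) (D ∘ E_pi) f = (7/3)sin x + 4sin 2x - 54cos 3x - 81sin 3x

the result is g(x) = (7/3)sin x + 4sin 2x - 54cos 3x - 81sin 3x


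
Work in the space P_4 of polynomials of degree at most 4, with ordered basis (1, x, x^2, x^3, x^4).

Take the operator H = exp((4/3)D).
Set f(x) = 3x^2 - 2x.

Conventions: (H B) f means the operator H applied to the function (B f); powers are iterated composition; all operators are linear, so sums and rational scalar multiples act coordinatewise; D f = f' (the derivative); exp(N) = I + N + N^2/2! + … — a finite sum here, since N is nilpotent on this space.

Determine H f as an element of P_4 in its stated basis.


g(x) = 3x^2 + 6x + 8/3

order-1 term: 8x - 8/3
order-2 term: 16/3
the series for exp((4/3)D) f terminates at order 2
exp((4/3)D) f = 3x^2 + 6x + 8/3


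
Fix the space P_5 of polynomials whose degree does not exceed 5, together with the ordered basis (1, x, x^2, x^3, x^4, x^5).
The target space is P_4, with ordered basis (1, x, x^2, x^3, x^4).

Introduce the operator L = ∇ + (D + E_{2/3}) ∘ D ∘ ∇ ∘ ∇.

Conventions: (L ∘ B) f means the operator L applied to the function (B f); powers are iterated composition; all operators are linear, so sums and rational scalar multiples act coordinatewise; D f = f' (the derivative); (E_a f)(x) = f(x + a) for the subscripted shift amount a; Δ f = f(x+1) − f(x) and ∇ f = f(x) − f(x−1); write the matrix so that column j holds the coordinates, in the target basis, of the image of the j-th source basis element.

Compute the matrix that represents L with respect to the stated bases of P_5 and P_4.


the matrix is [[0, 1, -1, 7, 15, -307/3]; [0, 0, 2, -3, 28, 75]; [0, 0, 0, 3, -6, 70]; [0, 0, 0, 0, 4, -10]; [0, 0, 0, 0, 0, 5]] (rows listed top to bottom)

image of 1: 0
image of x: 1
image of x^2: 2x - 1
image of x^3: 3x^2 - 3x + 7
image of x^4: 4x^3 - 6x^2 + 28x + 15
image of x^5: 5x^4 - 10x^3 + 70x^2 + 75x - 307/3
each image's coordinates form column j of the matrix


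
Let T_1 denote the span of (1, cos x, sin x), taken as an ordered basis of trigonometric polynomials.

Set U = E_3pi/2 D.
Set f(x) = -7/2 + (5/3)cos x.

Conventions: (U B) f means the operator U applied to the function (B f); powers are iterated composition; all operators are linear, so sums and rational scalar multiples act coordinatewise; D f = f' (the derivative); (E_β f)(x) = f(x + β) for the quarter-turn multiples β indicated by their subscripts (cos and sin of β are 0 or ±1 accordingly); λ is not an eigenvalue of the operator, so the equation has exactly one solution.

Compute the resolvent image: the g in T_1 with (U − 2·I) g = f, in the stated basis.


write g with unknown coordinates in the stated basis and equate coefficients in (U − 2·I) g = f
solving from the highest basis element down gives g = 7/4 - (5/3)cos x
check: U g = -(5/3)cos x
so U g − 2·g = -7/2 + (5/3)cos x = f ✓

the image equals g(x) = 7/4 - (5/3)cos x


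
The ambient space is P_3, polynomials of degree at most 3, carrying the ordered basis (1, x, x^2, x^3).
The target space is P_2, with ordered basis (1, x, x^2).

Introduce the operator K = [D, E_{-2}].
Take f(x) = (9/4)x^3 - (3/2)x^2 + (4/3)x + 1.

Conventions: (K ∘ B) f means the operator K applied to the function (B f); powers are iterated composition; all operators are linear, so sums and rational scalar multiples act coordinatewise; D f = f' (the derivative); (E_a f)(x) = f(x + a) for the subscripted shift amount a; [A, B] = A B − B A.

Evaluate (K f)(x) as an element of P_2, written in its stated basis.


the image equals g(x) = 0

E_{-2} f = (9/4)x^3 - 15x^2 + (103/3)x - 77/3
D E_{-2} f = (27/4)x^2 - 30x + 103/3
D f = (27/4)x^2 - 3x + 4/3
E_{-2} D f = (27/4)x^2 - 30x + 103/3
[D, E_{-2}] f = 0


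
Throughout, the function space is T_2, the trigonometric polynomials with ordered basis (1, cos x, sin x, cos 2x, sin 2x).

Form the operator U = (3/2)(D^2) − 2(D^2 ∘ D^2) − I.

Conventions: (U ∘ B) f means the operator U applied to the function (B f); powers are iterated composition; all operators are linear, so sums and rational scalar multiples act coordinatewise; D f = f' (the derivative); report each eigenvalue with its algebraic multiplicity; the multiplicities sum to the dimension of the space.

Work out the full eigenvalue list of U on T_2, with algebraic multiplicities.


λ = -39 (multiplicity 2), λ = -9/2 (multiplicity 2), λ = -1 (multiplicity 1)

image of 1: -1
image of cos x: -(9/2)cos x
image of sin x: -(9/2)sin x
image of cos 2x: -39cos 2x
image of sin 2x: -39sin 2x
the matrix is diagonal; its diagonal is (-1, -9/2, -9/2, -39, -39)
for a triangular matrix the eigenvalues are the diagonal entries, with algebraic multiplicity their repetition count


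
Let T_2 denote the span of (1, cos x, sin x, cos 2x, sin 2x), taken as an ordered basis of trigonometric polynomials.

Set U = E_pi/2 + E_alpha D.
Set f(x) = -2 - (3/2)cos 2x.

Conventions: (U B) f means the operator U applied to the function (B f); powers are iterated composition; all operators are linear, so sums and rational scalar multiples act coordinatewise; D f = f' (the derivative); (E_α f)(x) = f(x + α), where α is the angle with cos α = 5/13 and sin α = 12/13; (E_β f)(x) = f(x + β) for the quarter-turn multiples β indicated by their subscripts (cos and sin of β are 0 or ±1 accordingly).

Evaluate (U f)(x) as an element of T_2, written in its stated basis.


E_pi/2 f = -2 + (3/2)cos 2x
D f = 3sin 2x
E_alpha D f = (360/169)cos 2x - (357/169)sin 2x
(E_pi/2 + E_alpha D) f = -2 + (1227/338)cos 2x - (357/169)sin 2x

the image equals g(x) = -2 + (1227/338)cos 2x - (357/169)sin 2x


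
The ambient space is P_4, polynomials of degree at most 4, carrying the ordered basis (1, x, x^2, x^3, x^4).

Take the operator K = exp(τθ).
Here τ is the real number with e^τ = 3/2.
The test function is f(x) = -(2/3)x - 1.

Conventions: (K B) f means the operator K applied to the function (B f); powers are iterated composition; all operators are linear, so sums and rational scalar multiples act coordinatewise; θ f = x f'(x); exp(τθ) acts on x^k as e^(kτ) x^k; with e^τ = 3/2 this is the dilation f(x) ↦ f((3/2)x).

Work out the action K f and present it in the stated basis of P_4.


exp(τθ) x^k = e^(kτ) x^k; with e^τ = 3/2 this sends x^k to (3/2)^k x^k
x ↦ 3/2 x
applying this coordinatewise to f: exp(τθ) f = -x - 1

the image equals g(x) = -x - 1


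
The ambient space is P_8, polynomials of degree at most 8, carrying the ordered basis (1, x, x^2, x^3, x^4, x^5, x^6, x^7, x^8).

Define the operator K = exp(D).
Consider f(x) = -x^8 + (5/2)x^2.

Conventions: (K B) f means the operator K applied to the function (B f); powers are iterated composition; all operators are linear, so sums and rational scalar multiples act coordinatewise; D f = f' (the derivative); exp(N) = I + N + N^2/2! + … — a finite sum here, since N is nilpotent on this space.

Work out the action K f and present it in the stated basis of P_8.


order-1 term: -8x^7 + 5x
order-2 term: -28x^6 + 5/2
order-3 term: -56x^5
order-4 term: -70x^4
order-5 term: -56x^3
order-6 term: -28x^2
order-7 term: -8x
order-8 term: -1
the series for exp(D) f terminates at order 8
exp(D) f = -x^8 - 8x^7 - 28x^6 - 56x^5 - 70x^4 - 56x^3 - (51/2)x^2 - 3x + 3/2

the image equals g(x) = -x^8 - 8x^7 - 28x^6 - 56x^5 - 70x^4 - 56x^3 - (51/2)x^2 - 3x + 3/2


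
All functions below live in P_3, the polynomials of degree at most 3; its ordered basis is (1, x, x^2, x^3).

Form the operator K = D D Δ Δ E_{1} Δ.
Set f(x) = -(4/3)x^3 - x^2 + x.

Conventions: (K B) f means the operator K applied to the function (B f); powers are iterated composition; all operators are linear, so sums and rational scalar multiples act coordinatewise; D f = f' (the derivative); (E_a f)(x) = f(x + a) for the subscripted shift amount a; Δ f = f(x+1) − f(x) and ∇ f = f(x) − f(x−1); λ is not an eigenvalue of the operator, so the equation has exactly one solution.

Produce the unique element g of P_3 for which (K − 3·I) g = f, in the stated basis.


the image equals g(x) = (4/9)x^3 + (1/3)x^2 - (1/3)x

write g with unknown coordinates in the stated basis and equate coefficients in (K − 3·I) g = f
solving from the highest basis element down gives g = (4/9)x^3 + (1/3)x^2 - (1/3)x
check: K g = 0
so K g − 3·g = -(4/3)x^3 - x^2 + x = f ✓


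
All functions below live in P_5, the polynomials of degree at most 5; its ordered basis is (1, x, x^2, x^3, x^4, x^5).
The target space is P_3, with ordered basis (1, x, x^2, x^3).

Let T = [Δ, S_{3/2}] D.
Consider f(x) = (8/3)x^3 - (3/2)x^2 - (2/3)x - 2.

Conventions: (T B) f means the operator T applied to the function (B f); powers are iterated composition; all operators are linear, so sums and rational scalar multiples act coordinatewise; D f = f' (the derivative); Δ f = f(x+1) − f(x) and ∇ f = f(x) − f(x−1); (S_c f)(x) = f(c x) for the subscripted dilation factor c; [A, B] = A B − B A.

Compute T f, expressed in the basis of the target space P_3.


the result is g(x) = 12x + 17/2

D f = 8x^2 - 3x - 2/3
S_{3/2} D f = 18x^2 - (9/2)x - 2/3
Δ S_{3/2} D f = 36x + 27/2
Δ D f = 16x + 5
S_{3/2} Δ D f = 24x + 5
[Δ, S_{3/2}] D f = 12x + 17/2


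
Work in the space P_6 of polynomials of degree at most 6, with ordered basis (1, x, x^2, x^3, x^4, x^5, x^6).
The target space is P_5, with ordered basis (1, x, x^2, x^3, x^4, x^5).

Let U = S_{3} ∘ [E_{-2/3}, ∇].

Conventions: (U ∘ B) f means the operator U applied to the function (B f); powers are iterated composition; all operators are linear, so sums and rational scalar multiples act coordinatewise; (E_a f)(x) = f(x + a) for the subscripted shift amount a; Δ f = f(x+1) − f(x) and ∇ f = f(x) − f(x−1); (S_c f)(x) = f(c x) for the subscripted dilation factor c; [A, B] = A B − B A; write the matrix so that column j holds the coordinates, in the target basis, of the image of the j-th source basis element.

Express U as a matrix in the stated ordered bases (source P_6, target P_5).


the matrix is [[0, 0, 0, 0, 0, 0, 0]; [0, 0, 0, 0, 0, 0, 0]; [0, 0, 0, 0, 0, 0, 0]; [0, 0, 0, 0, 0, 0, 0]; [0, 0, 0, 0, 0, 0, 0]; [0, 0, 0, 0, 0, 0, 0]] (rows listed top to bottom)

image of 1: 0
image of x: 0
image of x^2: 0
image of x^3: 0
image of x^4: 0
image of x^5: 0
image of x^6: 0
each image's coordinates form column j of the matrix


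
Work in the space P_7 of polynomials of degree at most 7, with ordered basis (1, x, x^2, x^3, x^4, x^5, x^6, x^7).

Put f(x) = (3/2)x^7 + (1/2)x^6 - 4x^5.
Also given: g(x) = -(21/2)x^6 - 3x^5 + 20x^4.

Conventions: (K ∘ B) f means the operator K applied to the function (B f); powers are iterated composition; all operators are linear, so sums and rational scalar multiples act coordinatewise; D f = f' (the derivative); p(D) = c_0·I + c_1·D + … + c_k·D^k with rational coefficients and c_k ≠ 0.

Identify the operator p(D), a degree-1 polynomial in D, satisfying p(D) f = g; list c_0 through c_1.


D^0 f = (3/2)x^7 + (1/2)x^6 - 4x^5
D^1 f = (21/2)x^6 + 3x^5 - 20x^4
matching coefficients of g against c_0 f + c_1 Df + … from the top degree down determines the c_i
solution: c_0 = 0, c_1 = -1

p(D) = -D, i.e. c_0 = 0, c_1 = -1


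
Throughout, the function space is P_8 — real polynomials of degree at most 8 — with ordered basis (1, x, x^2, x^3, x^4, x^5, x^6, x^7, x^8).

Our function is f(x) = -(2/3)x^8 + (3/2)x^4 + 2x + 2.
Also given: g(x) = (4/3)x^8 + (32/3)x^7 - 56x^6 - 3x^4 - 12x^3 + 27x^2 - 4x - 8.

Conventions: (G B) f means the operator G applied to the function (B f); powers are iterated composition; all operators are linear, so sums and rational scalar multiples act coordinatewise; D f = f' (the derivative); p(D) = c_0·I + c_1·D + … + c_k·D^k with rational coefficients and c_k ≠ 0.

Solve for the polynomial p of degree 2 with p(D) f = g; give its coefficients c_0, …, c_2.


D^0 f = -(2/3)x^8 + (3/2)x^4 + 2x + 2
D^1 f = -(16/3)x^7 + 6x^3 + 2
D^2 f = -(112/3)x^6 + 18x^2
matching coefficients of g against c_0 f + c_1 Df + … from the top degree down determines the c_i
solution: c_0 = -2, c_1 = -2, c_2 = 3/2

c_0 = -2, c_1 = -2, c_2 = 3/2


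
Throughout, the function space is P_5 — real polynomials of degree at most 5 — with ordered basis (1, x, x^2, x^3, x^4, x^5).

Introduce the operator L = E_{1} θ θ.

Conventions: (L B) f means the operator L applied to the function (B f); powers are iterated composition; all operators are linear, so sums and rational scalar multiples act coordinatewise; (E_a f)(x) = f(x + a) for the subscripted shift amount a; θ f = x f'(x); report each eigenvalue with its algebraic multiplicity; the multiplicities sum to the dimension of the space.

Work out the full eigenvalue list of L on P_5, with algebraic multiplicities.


λ = 0 (multiplicity 1), λ = 1 (multiplicity 1), λ = 4 (multiplicity 1), λ = 9 (multiplicity 1), λ = 16 (multiplicity 1), λ = 25 (multiplicity 1)

image of 1: 0
image of x: x + 1
image of x^2: 4x^2 + 8x + 4
image of x^3: 9x^3 + 27x^2 + 27x + 9
image of x^4: 16x^4 + 64x^3 + 96x^2 + 64x + 16
image of x^5: 25x^5 + 125x^4 + 250x^3 + 250x^2 + 125x + 25
the matrix is upper triangular; its diagonal is (0, 1, 4, 9, 16, 25)
for a triangular matrix the eigenvalues are the diagonal entries, with algebraic multiplicity their repetition count


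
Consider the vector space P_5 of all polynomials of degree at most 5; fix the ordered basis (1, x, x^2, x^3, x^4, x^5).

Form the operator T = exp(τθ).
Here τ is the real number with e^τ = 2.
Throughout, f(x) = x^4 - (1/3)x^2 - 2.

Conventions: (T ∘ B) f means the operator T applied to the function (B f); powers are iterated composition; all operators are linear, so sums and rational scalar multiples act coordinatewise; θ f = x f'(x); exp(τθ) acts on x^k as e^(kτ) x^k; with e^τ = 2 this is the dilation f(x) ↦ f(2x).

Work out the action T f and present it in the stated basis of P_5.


exp(τθ) x^k = e^(kτ) x^k; with e^τ = 2 this sends x^k to 2^k x^k
x^2 ↦ 4 x^2
x^4 ↦ 16 x^4
applying this coordinatewise to f: exp(τθ) f = 16x^4 - (4/3)x^2 - 2

the result is g(x) = 16x^4 - (4/3)x^2 - 2


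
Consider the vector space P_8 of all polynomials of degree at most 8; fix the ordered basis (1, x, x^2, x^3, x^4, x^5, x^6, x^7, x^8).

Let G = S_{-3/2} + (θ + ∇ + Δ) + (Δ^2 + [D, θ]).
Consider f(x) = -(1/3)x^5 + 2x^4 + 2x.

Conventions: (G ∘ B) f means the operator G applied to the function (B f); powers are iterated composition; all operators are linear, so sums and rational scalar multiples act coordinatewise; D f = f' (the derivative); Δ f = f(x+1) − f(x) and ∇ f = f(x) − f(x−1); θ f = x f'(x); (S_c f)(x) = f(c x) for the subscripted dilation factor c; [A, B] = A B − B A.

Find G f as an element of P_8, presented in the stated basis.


the result is g(x) = (83/96)x^5 + (105/8)x^4 + (52/3)x^3 - (8/3)x^2 + (119/3)x + 70/3

S_{-3/2} f = (81/32)x^5 + (81/8)x^4 - 3x
θ f = -(5/3)x^5 + 8x^4 + 2x
∇ f = -(5/3)x^4 + (34/3)x^3 - (46/3)x^2 + (29/3)x - 1/3
Δ f = -(5/3)x^4 + (14/3)x^3 + (26/3)x^2 + (19/3)x + 11/3
(θ + ∇ + Δ) f = -(5/3)x^5 + (14/3)x^4 + 16x^3 - (20/3)x^2 + 18x + 10/3
Δ f = -(5/3)x^4 + (14/3)x^3 + (26/3)x^2 + (19/3)x + 11/3
Δ Δ f = -(20/3)x^3 + 4x^2 + (74/3)x + 18
θ f = -(5/3)x^5 + 8x^4 + 2x
D θ f = -(25/3)x^4 + 32x^3 + 2
D f = -(5/3)x^4 + 8x^3 + 2
θ D f = -(20/3)x^4 + 24x^3
[D, θ] f = -(5/3)x^4 + 8x^3 + 2
(Δ^2 + [D, θ]) f = -(5/3)x^4 + (4/3)x^3 + 4x^2 + (74/3)x + 20
(S_{-3/2} + (θ + ∇ + Δ) + (Δ^2 + [D, θ])) f = (83/96)x^5 + (105/8)x^4 + (52/3)x^3 - (8/3)x^2 + (119/3)x + 70/3


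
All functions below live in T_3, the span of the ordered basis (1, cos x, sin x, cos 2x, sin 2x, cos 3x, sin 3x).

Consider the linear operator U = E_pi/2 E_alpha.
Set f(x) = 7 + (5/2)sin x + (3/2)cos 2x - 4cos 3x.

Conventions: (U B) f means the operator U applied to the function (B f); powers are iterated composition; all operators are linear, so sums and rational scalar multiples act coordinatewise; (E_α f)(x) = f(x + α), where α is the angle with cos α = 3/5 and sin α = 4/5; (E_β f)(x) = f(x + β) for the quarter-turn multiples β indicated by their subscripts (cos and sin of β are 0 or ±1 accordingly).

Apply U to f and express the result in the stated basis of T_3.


g(x) = 7 + (3/2)cos x - 2sin x + (21/50)cos 2x + (36/25)sin 2x - (176/125)cos 3x + (468/125)sin 3x

E_alpha f = 7 + 2cos x + (3/2)sin x - (21/50)cos 2x - (36/25)sin 2x + (468/125)cos 3x + (176/125)sin 3x
E_pi/2 E_alpha f = 7 + (3/2)cos x - 2sin x + (21/50)cos 2x + (36/25)sin 2x - (176/125)cos 3x + (468/125)sin 3x


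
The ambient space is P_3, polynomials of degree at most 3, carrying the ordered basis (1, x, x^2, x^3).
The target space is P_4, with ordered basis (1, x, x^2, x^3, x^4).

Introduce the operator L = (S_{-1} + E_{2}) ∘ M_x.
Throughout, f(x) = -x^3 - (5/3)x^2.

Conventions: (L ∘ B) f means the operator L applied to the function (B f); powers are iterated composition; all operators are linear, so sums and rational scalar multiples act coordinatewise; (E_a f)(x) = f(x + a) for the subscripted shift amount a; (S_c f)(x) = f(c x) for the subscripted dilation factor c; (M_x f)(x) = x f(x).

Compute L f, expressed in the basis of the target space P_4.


the image equals g(x) = -2x^4 - 8x^3 - 34x^2 - 52x - 88/3

M_x f = -x^4 - (5/3)x^3
S_{-1} M_x f = -x^4 + (5/3)x^3
E_{2} M_x f = -x^4 - (29/3)x^3 - 34x^2 - 52x - 88/3
(S_{-1} + E_{2}) M_x f = -2x^4 - 8x^3 - 34x^2 - 52x - 88/3


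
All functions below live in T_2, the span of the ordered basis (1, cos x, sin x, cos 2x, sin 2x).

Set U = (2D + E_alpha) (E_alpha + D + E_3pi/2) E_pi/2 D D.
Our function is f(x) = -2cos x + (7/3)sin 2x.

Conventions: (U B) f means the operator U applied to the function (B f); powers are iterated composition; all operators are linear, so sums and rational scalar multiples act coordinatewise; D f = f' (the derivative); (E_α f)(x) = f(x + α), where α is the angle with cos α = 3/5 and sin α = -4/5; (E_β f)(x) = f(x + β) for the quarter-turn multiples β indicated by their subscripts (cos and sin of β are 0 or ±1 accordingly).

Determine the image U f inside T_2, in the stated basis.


the image equals g(x) = -(12/25)cos x - (66/25)sin x - (73192/1875)cos 2x - (16352/625)sin 2x

D f = 2sin x + (14/3)cos 2x
D D f = 2cos x - (28/3)sin 2x
E_pi/2 (D D) f = -2sin x + (28/3)sin 2x
E_alpha E_pi/2 (D D) f = (8/5)cos x - (6/5)sin x - (224/25)cos 2x - (196/75)sin 2x
D E_pi/2 (D D) f = -2cos x + (56/3)cos 2x
E_3pi/2 E_pi/2 (D D) f = 2cos x - (28/3)sin 2x
(E_alpha + D + E_3pi/2) E_pi/2 (D D) f = (8/5)cos x - (6/5)sin x + (728/75)cos 2x - (896/75)sin 2x
D ((E_alpha + D + E_3pi/2) E_pi/2 D D) f = -(6/5)cos x - (8/5)sin x - (1792/75)cos 2x - (1456/75)sin 2x
(2D) ((E_alpha + D + E_3pi/2) E_pi/2 D D) f = -(12/5)cos x - (16/5)sin x - (3584/75)cos 2x - (2912/75)sin 2x
E_alpha ((E_alpha + D + E_3pi/2) E_pi/2 D D) f = (48/25)cos x + (14/25)sin x + (16408/1875)cos 2x + (23744/1875)sin 2x
(2D + E_alpha) ((E_alpha + D + E_3pi/2) E_pi/2 D D) f = -(12/25)cos x - (66/25)sin x - (73192/1875)cos 2x - (16352/625)sin 2x


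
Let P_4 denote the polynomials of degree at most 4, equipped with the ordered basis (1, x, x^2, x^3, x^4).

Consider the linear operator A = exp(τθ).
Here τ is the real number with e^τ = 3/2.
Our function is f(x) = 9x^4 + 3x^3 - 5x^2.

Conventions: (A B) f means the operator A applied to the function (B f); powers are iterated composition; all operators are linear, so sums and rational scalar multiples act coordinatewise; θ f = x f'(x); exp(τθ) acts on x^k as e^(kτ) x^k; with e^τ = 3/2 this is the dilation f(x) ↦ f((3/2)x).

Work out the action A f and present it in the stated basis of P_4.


the image equals g(x) = (729/16)x^4 + (81/8)x^3 - (45/4)x^2

exp(τθ) x^k = e^(kτ) x^k; with e^τ = 3/2 this sends x^k to (3/2)^k x^k
x^2 ↦ 9/4 x^2
x^3 ↦ 27/8 x^3
x^4 ↦ 81/16 x^4
applying this coordinatewise to f: exp(τθ) f = (729/16)x^4 + (81/8)x^3 - (45/4)x^2


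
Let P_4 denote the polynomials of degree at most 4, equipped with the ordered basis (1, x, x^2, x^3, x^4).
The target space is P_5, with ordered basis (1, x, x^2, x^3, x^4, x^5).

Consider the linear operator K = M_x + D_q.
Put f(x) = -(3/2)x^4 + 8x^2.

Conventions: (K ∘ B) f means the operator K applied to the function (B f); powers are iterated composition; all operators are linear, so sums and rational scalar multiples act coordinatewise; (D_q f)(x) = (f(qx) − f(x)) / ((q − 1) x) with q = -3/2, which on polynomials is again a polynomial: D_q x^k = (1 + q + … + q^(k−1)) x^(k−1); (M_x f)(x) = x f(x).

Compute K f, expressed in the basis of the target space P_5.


g(x) = -(3/2)x^5 + (167/16)x^3 - 4x

M_x f = -(3/2)x^5 + 8x^3
D_q f = (39/16)x^3 - 4x
(M_x + D_q) f = -(3/2)x^5 + (167/16)x^3 - 4x


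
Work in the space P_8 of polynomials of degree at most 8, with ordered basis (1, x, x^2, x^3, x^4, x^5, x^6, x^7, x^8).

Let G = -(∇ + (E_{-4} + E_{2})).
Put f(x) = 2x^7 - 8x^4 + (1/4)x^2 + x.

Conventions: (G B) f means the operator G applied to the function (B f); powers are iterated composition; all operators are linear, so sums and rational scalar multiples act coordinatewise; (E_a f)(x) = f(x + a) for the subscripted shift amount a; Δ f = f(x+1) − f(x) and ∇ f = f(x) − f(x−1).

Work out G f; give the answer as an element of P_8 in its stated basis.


the result is g(x) = -4x^7 + 14x^6 - 798x^5 + 3866x^4 - 19002x^3 + (85067/2)x^2 - (119975/2)x + 138697/4

∇ f = 14x^6 - 42x^5 + 70x^4 - 102x^3 + 90x^2 - (91/2)x + 43/4
E_{-4} f = 2x^7 - 56x^6 + 672x^5 - 4488x^4 + 18048x^3 - (175103/4)x^2 + 59391x - 34816
E_{2} f = 2x^7 + 28x^6 + 168x^5 + 552x^4 + 1056x^3 + (4609/4)x^2 + 642x + 131
(E_{-4} + E_{2}) f = 4x^7 - 28x^6 + 840x^5 - 3936x^4 + 19104x^3 - (85247/2)x^2 + 60033x - 34685
(∇ + (E_{-4} + E_{2})) f = 4x^7 - 14x^6 + 798x^5 - 3866x^4 + 19002x^3 - (85067/2)x^2 + (119975/2)x - 138697/4
(-(∇ + (E_{-4} + E_{2}))) f = -4x^7 + 14x^6 - 798x^5 + 3866x^4 - 19002x^3 + (85067/2)x^2 - (119975/2)x + 138697/4


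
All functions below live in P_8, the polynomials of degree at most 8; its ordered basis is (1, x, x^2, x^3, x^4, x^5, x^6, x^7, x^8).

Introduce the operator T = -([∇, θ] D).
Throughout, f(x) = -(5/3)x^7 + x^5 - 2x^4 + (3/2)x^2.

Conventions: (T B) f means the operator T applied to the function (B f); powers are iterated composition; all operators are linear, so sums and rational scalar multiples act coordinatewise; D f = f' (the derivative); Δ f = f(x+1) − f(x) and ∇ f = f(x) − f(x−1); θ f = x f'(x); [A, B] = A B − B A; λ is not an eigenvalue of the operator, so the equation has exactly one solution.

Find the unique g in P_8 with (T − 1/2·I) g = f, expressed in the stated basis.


write g with unknown coordinates in the stated basis and equate coefficients in (T − 1/2·I) g = f
solving from the highest basis element down gives g = (10/3)x^7 - 282x^5 + 1404x^4 + 8480x^3 - 64739x^2 - 1928x + 316020
check: T g = -140x^5 + 700x^4 + 4240x^3 - 32368x^2 - 964x + 158010
so T g − 1/2·g = -(5/3)x^7 + x^5 - 2x^4 + (3/2)x^2 = f ✓

the image equals g(x) = (10/3)x^7 - 282x^5 + 1404x^4 + 8480x^3 - 64739x^2 - 1928x + 316020


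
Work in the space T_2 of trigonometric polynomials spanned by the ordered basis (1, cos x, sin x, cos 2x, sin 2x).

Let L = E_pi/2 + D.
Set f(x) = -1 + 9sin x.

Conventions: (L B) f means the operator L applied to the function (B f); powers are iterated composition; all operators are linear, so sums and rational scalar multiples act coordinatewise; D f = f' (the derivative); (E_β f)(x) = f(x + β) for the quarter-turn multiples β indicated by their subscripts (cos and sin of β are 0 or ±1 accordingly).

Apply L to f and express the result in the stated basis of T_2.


E_pi/2 f = -1 + 9cos x
D f = 9cos x
(E_pi/2 + D) f = -1 + 18cos x

g(x) = -1 + 18cos x


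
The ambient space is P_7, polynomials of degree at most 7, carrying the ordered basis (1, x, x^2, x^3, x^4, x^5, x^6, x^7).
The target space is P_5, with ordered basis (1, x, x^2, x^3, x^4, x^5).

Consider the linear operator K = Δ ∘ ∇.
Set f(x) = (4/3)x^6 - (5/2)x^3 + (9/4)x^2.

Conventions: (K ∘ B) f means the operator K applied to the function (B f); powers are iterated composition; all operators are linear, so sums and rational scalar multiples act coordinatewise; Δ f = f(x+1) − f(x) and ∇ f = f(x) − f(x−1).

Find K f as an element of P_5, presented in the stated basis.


g(x) = 40x^4 + 40x^2 - 15x + 43/6

∇ f = 8x^5 - 20x^4 + (80/3)x^3 - (55/2)x^2 + 20x - 73/12
Δ ∇ f = 40x^4 + 40x^2 - 15x + 43/6


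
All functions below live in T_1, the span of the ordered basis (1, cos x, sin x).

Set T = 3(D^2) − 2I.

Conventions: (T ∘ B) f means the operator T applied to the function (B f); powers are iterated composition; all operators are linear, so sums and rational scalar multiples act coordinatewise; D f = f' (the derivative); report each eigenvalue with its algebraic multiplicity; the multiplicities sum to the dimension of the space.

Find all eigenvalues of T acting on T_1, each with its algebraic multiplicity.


image of 1: -2
image of cos x: -5cos x
image of sin x: -5sin x
the matrix is diagonal; its diagonal is (-2, -5, -5)
for a triangular matrix the eigenvalues are the diagonal entries, with algebraic multiplicity their repetition count

λ = -5 (multiplicity 2), λ = -2 (multiplicity 1)


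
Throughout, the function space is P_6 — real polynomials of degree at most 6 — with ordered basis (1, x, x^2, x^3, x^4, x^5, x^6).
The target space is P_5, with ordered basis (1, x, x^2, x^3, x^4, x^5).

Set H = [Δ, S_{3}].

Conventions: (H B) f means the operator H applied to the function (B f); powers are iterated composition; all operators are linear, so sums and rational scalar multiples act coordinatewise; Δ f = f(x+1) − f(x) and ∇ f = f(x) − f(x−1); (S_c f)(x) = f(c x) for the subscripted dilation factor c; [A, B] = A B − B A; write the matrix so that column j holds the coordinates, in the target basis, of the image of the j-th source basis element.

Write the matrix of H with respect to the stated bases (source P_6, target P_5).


image of 1: 0
image of x: 2
image of x^2: 12x + 8
image of x^3: 54x^2 + 72x + 26
image of x^4: 216x^3 + 432x^2 + 312x + 80
image of x^5: 810x^4 + 2160x^3 + 2340x^2 + 1200x + 242
image of x^6: 2916x^5 + 9720x^4 + 14040x^3 + 10800x^2 + 4356x + 728
each image's coordinates form column j of the matrix

the matrix is [[0, 2, 8, 26, 80, 242, 728]; [0, 0, 12, 72, 312, 1200, 4356]; [0, 0, 0, 54, 432, 2340, 10800]; [0, 0, 0, 0, 216, 2160, 14040]; [0, 0, 0, 0, 0, 810, 9720]; [0, 0, 0, 0, 0, 0, 2916]] (rows listed top to bottom)


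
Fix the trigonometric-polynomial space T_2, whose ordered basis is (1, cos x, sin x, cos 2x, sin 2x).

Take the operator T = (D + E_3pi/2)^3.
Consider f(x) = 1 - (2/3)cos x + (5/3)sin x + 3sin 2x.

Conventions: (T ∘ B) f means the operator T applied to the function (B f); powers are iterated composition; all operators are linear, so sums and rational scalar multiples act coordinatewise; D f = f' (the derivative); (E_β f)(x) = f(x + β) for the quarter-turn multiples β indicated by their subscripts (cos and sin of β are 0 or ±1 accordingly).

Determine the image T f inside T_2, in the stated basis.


D f = (5/3)cos x + (2/3)sin x + 6cos 2x
E_3pi/2 f = 1 - (5/3)cos x - (2/3)sin x - 3sin 2x
(D + E_3pi/2) f = 1 + 6cos 2x - 3sin 2x
D (D + E_3pi/2) f = -6cos 2x - 12sin 2x
E_3pi/2 (D + E_3pi/2) f = 1 - 6cos 2x + 3sin 2x
(D + E_3pi/2) (D + E_3pi/2) f = 1 - 12cos 2x - 9sin 2x
D (D + E_3pi/2) (D + E_3pi/2) f = -18cos 2x + 24sin 2x
E_3pi/2 (D + E_3pi/2) (D + E_3pi/2) f = 1 + 12cos 2x + 9sin 2x
(D + E_3pi/2) (D + E_3pi/2) (D + E_3pi/2) f = 1 - 6cos 2x + 33sin 2x

g(x) = 1 - 6cos 2x + 33sin 2x


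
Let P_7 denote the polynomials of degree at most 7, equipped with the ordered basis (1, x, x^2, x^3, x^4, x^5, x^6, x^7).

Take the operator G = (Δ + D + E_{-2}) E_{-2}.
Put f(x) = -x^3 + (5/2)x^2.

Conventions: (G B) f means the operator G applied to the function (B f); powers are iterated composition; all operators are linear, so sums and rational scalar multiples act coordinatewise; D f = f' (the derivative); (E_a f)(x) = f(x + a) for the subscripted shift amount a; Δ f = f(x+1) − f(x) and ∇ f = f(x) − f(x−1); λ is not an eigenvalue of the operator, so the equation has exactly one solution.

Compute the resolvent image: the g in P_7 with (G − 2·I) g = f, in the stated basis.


write g with unknown coordinates in the stated basis and equate coefficients in (G − 2·I) g = f
solving from the highest basis element down gives g = x^3 - (17/2)x^2 + 61x - 487/2
check: G g = x^3 - (29/2)x^2 + 122x - 487
so G g − 2·g = -x^3 + (5/2)x^2 = f ✓

the result is g(x) = x^3 - (17/2)x^2 + 61x - 487/2


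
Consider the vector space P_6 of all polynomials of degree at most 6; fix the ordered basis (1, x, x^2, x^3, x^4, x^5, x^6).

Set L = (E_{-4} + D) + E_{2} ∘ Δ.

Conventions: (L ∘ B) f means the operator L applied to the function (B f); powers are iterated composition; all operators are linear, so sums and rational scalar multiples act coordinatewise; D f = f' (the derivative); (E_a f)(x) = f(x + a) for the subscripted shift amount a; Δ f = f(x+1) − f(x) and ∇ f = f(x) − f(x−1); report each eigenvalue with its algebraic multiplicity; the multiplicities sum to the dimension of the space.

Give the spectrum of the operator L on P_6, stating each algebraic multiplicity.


image of 1: 1
image of x: x - 2
image of x^2: x^2 - 4x + 21
image of x^3: x^3 - 6x^2 + 63x - 45
image of x^4: x^4 - 8x^3 + 126x^2 - 180x + 321
image of x^5: x^5 - 10x^4 + 210x^3 - 450x^2 + 1605x - 813
image of x^6: x^6 - 12x^5 + 315x^4 - 900x^3 + 4815x^2 - 4878x + 4761
the matrix is upper triangular; its diagonal is (1, 1, 1, 1, 1, 1, 1)
for a triangular matrix the eigenvalues are the diagonal entries, with algebraic multiplicity their repetition count

λ = 1 (multiplicity 7)


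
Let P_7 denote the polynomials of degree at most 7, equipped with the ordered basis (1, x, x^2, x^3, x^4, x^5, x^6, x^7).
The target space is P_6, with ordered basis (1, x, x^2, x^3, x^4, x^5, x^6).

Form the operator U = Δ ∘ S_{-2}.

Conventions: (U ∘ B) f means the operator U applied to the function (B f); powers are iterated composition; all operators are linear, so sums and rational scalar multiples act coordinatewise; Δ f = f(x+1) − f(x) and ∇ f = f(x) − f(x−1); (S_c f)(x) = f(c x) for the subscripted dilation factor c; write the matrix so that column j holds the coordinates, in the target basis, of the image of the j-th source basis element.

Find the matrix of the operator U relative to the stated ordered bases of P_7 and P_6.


the matrix is [[0, -2, 4, -8, 16, -32, 64, -128]; [0, 0, 8, -24, 64, -160, 384, -896]; [0, 0, 0, -24, 96, -320, 960, -2688]; [0, 0, 0, 0, 64, -320, 1280, -4480]; [0, 0, 0, 0, 0, -160, 960, -4480]; [0, 0, 0, 0, 0, 0, 384, -2688]; [0, 0, 0, 0, 0, 0, 0, -896]] (rows listed top to bottom)

image of 1: 0
image of x: -2
image of x^2: 8x + 4
image of x^3: -24x^2 - 24x - 8
image of x^4: 64x^3 + 96x^2 + 64x + 16
image of x^5: -160x^4 - 320x^3 - 320x^2 - 160x - 32
image of x^6: 384x^5 + 960x^4 + 1280x^3 + 960x^2 + 384x + 64
image of x^7: -896x^6 - 2688x^5 - 4480x^4 - 4480x^3 - 2688x^2 - 896x - 128
each image's coordinates form column j of the matrix


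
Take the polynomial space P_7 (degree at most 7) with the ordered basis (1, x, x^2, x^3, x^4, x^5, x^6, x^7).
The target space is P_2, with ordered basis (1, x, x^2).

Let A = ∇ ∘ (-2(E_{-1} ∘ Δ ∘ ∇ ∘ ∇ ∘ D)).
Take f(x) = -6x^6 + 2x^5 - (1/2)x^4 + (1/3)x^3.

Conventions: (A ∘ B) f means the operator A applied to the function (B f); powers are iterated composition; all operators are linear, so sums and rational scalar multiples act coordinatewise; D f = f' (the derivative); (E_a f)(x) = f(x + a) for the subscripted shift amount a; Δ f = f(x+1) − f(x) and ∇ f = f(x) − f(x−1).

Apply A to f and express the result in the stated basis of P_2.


the result is g(x) = 8640x - 17760

D f = -36x^5 + 10x^4 - 2x^3 + x^2
∇ D f = -180x^4 + 400x^3 - 426x^2 + 228x - 49
∇ ∇ D f = -720x^3 + 2280x^2 - 2772x + 1234
Δ (∇ ∘ ∇ ∘ D) f = -2160x^2 + 2400x - 1212
E_{-1} Δ (∇ ∘ ∇ ∘ D) f = -2160x^2 + 6720x - 5772
(-2(E_{-1} ∘ Δ ∘ ∇ ∘ ∇ ∘ D)) f = 4320x^2 - 13440x + 11544
∇ (-2(E_{-1} ∘ Δ ∘ ∇ ∘ ∇ ∘ D)) f = 8640x - 17760


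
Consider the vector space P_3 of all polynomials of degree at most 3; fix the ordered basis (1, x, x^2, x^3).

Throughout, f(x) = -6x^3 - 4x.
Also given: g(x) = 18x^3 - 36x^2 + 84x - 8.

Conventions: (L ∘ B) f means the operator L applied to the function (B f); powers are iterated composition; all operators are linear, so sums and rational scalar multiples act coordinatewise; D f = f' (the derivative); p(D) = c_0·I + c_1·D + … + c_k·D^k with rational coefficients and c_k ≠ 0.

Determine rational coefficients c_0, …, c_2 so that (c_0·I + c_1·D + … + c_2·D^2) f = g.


D^0 f = -6x^3 - 4x
D^1 f = -18x^2 - 4
D^2 f = -36x
matching coefficients of g against c_0 f + c_1 Df + … from the top degree down determines the c_i
solution: c_0 = -3, c_1 = 2, c_2 = -2

c_0 = -3, c_1 = 2, c_2 = -2


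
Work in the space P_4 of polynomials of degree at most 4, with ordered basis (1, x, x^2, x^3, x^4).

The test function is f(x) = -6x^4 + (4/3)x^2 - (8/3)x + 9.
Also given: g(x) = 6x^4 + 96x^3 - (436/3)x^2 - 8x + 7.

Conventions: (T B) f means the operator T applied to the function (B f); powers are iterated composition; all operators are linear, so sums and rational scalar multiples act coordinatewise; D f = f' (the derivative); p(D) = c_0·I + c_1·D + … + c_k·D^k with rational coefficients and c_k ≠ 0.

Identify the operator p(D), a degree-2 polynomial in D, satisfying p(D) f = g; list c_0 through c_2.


D^0 f = -6x^4 + (4/3)x^2 - (8/3)x + 9
D^1 f = -24x^3 + (8/3)x - 8/3
D^2 f = -72x^2 + 8/3
matching coefficients of g against c_0 f + c_1 Df + … from the top degree down determines the c_i
solution: c_0 = -1, c_1 = -4, c_2 = 2

c_0 = -1, c_1 = -4, c_2 = 2


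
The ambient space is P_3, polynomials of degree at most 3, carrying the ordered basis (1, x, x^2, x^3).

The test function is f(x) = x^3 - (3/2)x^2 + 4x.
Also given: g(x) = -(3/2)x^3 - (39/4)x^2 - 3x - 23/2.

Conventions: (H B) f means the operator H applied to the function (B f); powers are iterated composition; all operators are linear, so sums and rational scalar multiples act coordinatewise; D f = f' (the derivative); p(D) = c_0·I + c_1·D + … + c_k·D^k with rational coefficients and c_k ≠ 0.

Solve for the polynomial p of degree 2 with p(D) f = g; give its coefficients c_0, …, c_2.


D^0 f = x^3 - (3/2)x^2 + 4x
D^1 f = 3x^2 - 3x + 4
D^2 f = 6x - 3
matching coefficients of g against c_0 f + c_1 Df + … from the top degree down determines the c_i
solution: c_0 = -3/2, c_1 = -4, c_2 = -3/2

p(D) = -(3/2)·I − 4·D − (3/2)·D^2, i.e. c_0 = -3/2, c_1 = -4, c_2 = -3/2


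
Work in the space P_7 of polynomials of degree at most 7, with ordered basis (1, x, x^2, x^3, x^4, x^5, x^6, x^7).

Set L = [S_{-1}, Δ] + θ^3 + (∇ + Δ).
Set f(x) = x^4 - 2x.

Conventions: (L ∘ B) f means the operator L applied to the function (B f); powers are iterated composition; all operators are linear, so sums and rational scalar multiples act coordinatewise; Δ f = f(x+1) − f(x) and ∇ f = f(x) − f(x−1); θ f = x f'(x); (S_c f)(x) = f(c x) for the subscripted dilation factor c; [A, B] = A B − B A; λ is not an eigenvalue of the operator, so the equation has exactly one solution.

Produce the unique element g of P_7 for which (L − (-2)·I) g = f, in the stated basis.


the result is g(x) = (1/66)x^4 - (2/3)x + 4/3

write g with unknown coordinates in the stated basis and equate coefficients in (L − (-2)·I) g = f
solving from the highest basis element down gives g = (1/66)x^4 - (2/3)x + 4/3
check: L g = (32/33)x^4 - (2/3)x - 8/3
so L g − (-2)·g = x^4 - 2x = f ✓


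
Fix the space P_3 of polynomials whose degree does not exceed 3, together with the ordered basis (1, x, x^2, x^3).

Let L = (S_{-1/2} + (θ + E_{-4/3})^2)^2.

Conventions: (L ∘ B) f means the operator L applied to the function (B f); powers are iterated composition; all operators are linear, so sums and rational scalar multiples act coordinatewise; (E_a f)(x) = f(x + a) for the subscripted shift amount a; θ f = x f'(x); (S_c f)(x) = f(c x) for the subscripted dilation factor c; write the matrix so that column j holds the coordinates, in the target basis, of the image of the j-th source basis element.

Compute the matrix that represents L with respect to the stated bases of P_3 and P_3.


image of 1: 4
image of x: (49/4)x - 22
image of x^2: (1369/16)x^2 - 170x + 520/3
image of x^3: (16129/64)x^3 - (1407/2)x^2 + 1200x - 25256/27
each image's coordinates form column j of the matrix

the matrix is [[4, -22, 520/3, -25256/27]; [0, 49/4, -170, 1200]; [0, 0, 1369/16, -1407/2]; [0, 0, 0, 16129/64]] (rows listed top to bottom)


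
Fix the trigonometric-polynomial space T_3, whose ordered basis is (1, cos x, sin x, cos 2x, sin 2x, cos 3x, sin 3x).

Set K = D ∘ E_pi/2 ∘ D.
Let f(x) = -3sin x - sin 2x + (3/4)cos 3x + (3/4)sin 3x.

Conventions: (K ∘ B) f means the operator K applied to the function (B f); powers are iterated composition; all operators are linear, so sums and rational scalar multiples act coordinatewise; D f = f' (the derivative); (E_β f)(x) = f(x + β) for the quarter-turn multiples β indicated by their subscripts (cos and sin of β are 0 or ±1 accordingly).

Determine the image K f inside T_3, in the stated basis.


the image equals g(x) = 3cos x - 4sin 2x + (27/4)cos 3x - (27/4)sin 3x

D f = -3cos x - 2cos 2x + (9/4)cos 3x - (9/4)sin 3x
E_pi/2 D f = 3sin x + 2cos 2x + (9/4)cos 3x + (9/4)sin 3x
D E_pi/2 D f = 3cos x - 4sin 2x + (27/4)cos 3x - (27/4)sin 3x


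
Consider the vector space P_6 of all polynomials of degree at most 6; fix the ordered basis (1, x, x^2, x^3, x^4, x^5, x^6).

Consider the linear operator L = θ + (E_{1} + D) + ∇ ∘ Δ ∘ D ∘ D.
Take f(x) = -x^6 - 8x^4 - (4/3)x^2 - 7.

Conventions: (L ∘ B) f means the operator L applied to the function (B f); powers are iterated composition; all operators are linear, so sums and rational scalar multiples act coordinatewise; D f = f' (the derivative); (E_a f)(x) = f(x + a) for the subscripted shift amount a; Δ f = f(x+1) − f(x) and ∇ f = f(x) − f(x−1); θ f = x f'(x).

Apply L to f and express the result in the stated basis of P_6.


θ f = -6x^6 - 32x^4 - (8/3)x^2
E_{1} f = -x^6 - 6x^5 - 23x^4 - 52x^3 - (193/3)x^2 - (122/3)x - 52/3
D f = -6x^5 - 32x^3 - (8/3)x
(E_{1} + D) f = -x^6 - 12x^5 - 23x^4 - 84x^3 - (193/3)x^2 - (130/3)x - 52/3
D f = -6x^5 - 32x^3 - (8/3)x
D D f = -30x^4 - 96x^2 - 8/3
Δ (D ∘ D) f = -120x^3 - 180x^2 - 312x - 126
∇ Δ (D ∘ D) f = -360x^2 - 252
(θ + (E_{1} + D) + ∇ ∘ Δ ∘ D ∘ D) f = -7x^6 - 12x^5 - 55x^4 - 84x^3 - 427x^2 - (130/3)x - 808/3

g(x) = -7x^6 - 12x^5 - 55x^4 - 84x^3 - 427x^2 - (130/3)x - 808/3
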